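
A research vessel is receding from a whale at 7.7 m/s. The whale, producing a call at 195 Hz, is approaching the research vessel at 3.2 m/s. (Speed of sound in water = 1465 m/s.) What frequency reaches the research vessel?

With source approaching and observer receding, f' = f · (v − v_o)/(v − v_s).
f' = 195 × (1465 − 7.7)/(1465 − 3.2) = 195 × 1457.3/1461.8 ≈ 194 Hz.

194 Hz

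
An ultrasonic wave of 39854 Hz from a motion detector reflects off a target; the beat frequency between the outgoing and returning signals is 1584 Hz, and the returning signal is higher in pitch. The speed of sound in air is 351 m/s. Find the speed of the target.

6.8 m/s

Double Doppler shift off a moving reflector: f₂ = f₀ · (v + u)/(v − u) (u > 0 toward emitter).
Returning signal is higher, so f₂ = f₀ + Δf = 39854 + 1584 = 41438 Hz.
Rearranging, u = v · (f₂ − f₀)/(f₂ + f₀) = 351 × 1584/81292 ≈ 6.8 m/s.
So the target is moving at 6.8 m/s toward the emitter.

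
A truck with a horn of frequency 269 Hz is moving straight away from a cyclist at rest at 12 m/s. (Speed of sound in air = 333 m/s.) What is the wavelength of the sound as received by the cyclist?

1.28 m

Moving source, stationary observer: f' = f · v/(v + v_s) since the source is receding.
f' = 269 × 333/(333 + 12) ≈ 260 Hz.
λ' = v/f' = 333/259.643 ≈ 1.28 m.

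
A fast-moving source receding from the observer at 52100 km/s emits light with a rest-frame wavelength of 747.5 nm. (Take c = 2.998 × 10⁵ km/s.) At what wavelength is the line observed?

891.0 nm

β = v/c = 52100/299800 = 0.1738.
Relativistic Doppler for wavelength: λ' = λ₀ · √((1 + β)/(1 − β)).
λ' = 747.5 × √(1.1738/0.8262) = 747.5 × 1.19192 ≈ 891.0 nm.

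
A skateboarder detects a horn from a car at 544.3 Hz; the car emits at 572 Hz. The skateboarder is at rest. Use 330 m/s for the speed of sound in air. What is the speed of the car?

f' < f, so the car is receding.
f' = f · v/(v + v_s) ⇒ v_s = v · |1 − f/f'|.
v_s = 330 × |1 − 572/544.3| = 330 × 0.05089 ≈ 16.8 m/s.

16.8 m/s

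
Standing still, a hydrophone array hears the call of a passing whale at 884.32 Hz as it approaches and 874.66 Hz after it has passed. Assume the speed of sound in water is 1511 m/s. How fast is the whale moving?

8.3 m/s

f₁/f₂ = (v + v_s)/(v − v_s), so v_s = v · (f₁ − f₂)/(f₁ + f₂).
v_s = 1511 × (884.32 − 874.66)/(884.32 + 874.66) = 1511 × 9.66/1758.98 ≈ 8.3 m/s.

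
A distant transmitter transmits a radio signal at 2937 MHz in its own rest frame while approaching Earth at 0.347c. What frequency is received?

4218.2 MHz

Relativistic Doppler for frequency: f' = f₀ · √((1 + β)/(1 − β)).
f' = 2937 × √(1.3470/0.6530) = 2937 × 1.43624 ≈ 4218.2 MHz.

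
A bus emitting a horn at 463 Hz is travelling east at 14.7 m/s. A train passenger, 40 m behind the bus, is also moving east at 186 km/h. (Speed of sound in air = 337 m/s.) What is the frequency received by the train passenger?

512 Hz

186 km/h = 51.67 m/s.
The train passenger is behind, so the bus is moving away from it while the train passenger is moving toward the bus.
General Doppler shift: f' = f · (v + v_o)/(v + v_s).
f' = 463 × (337 + 51.67)/(337 + 14.7) = 463 × 388.67/351.7 ≈ 512 Hz.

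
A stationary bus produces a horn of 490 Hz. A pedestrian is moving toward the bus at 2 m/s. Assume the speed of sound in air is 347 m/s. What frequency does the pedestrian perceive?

493 Hz

Only the observer moves, toward the source, so f' = f · (v + v_o)/v.
f' = 490 × (347 + 2)/347 = 490 × 349/347 ≈ 493 Hz.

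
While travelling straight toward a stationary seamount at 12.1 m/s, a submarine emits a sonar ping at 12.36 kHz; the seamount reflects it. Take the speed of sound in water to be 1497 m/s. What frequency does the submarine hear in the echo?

The seamount receives the sound from a moving source: f₁ = f₀ · v/(v − v_e) = 12.36 × 1497/1484.9 ≈ 12.46 kHz.
On the return leg the submarine is a moving observer: f₂ = f₁ · (v + v_e)/v = 12.46 × 1509.1/1497 ≈ 12.56 kHz.

12.56 kHz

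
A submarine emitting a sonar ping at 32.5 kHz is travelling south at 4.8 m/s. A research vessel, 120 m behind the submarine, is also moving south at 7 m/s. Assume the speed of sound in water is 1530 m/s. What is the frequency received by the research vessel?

32.5 kHz

The research vessel is behind, so the submarine is moving away from it while the research vessel is moving toward the submarine.
General Doppler shift: f' = f · (v + v_o)/(v + v_s).
f' = 32.5 × (1530 + 7)/(1530 + 4.8) = 32.5 × 1537/1534.8 ≈ 32.5 kHz.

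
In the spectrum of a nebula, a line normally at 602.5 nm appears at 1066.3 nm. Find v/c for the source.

λ'/λ₀ = 1.7698 > 1 (redshift), so the source is receding.
λ'/λ₀ = √((1 + β)/(1 − β)) for a receding source ⇒ β = (r² − 1)/(r² + 1) with r = λ'/λ₀.
β = (3.1322 − 1)/(3.1322 + 1) ≈ 0.516.

0.516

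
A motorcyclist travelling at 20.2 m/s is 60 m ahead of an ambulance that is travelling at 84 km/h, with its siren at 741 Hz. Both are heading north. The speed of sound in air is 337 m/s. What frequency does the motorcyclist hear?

748 Hz

84 km/h = 23.33 m/s.
The motorcyclist is ahead, so the ambulance is moving toward it while the motorcyclist is moving away from the ambulance.
Both move, so f' = f · (v − v_o)/(v − v_s).
f' = 741 × (337 − 20.2)/(337 − 23.33) = 741 × 316.8/313.67 ≈ 748 Hz.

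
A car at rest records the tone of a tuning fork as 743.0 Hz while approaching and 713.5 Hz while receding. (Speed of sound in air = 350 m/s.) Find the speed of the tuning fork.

7.1 m/s

f₁/f₂ = (v + v_s)/(v − v_s), so v_s = v · (f₁ − f₂)/(f₁ + f₂).
v_s = 350 × (743.0 − 713.5)/(743.0 + 713.5) = 350 × 29.5/1456.5 ≈ 7.1 m/s.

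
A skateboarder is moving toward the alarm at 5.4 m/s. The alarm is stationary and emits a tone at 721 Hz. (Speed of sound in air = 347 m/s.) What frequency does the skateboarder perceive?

Moving observer, stationary source: f' = f · (v + v_o)/v.
f' = 721 × (347 + 5.4)/347 = 721 × 352.4/347 ≈ 732 Hz.

732 Hz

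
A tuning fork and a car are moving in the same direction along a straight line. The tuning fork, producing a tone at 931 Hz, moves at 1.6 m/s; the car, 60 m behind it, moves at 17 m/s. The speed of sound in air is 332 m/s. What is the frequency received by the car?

974 Hz

The car is behind, so the tuning fork is moving away from it while the car is moving toward the tuning fork.
Both move, so f' = f · (v + v_o)/(v + v_s).
f' = 931 × (332 + 17)/(332 + 1.6) = 931 × 349/333.6 ≈ 974 Hz.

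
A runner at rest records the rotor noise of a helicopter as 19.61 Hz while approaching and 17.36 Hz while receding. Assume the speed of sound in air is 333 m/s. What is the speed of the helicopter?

20.3 m/s

f₁/f₂ = (v + v_s)/(v − v_s), so v_s = v · (f₁ − f₂)/(f₁ + f₂).
v_s = 333 × (19.61 − 17.36)/(19.61 + 17.36) = 333 × 2.25/36.97 ≈ 20.3 m/s.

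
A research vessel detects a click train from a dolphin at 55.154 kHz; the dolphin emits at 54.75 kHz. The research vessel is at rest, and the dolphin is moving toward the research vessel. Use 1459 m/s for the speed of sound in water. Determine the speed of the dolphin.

10.7 m/s

f' = f · v/(v − v_s) ⇒ v_s = v · |1 − f/f'|.
v_s = 1459 × |1 − 54.75/55.154| = 1459 × 0.007325 ≈ 10.7 m/s.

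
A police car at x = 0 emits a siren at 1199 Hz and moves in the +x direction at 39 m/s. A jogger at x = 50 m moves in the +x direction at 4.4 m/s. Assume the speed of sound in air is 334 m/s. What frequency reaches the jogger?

1340 Hz

The observer lies on the +x side, so the source is heading toward the observer and the observer is heading away from the source.
With source approaching and observer receding, f' = f · (v − v_o)/(v − v_s).
f' = 1199 × (334 − 4.4)/(334 − 39) = 1199 × 329.6/295 ≈ 1340 Hz.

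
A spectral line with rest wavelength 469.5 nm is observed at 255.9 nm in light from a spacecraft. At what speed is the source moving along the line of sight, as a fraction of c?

0.542

λ'/λ₀ = 0.5450 < 1 (blueshift), so the source is approaching.
λ'/λ₀ = √((1 − β)/(1 + β)) for an approaching source ⇒ β = (1 − r²)/(1 + r²) with r = λ'/λ₀.
β = (1 − 0.2971)/(1 + 0.2971) ≈ 0.542.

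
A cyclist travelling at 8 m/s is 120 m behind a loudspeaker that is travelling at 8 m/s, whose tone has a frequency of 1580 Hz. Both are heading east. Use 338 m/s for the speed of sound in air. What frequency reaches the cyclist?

1580 Hz

The cyclist is behind, so the loudspeaker is moving away from it while the cyclist is moving toward the loudspeaker.
With source receding and observer approaching, f' = f · (v + v_o)/(v + v_s).
f' = 1580 × (338 + 8)/(338 + 8) = 1580 × 346/346 ≈ 1580 Hz.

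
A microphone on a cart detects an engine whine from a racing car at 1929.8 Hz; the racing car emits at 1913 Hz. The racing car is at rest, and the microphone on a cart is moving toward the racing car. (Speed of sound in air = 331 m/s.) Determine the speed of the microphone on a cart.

2.91 m/s

f' = f · (v + v_o)/v ⇒ v_o = v · |f'/f − 1|.
v_o = 331 × |1929.8/1913 − 1| = 331 × 0.008782 ≈ 2.91 m/s.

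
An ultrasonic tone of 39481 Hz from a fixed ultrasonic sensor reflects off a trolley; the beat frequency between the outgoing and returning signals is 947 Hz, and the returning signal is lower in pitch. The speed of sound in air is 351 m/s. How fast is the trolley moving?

4.3 m/s

Double Doppler shift off a moving reflector: f₂ = f₀ · (v + u)/(v − u) (u > 0 toward emitter).
Returning signal is lower, so f₂ = f₀ − Δf = 39481 − 947 = 38534 Hz.
Rearranging, u = v · (f₂ − f₀)/(f₂ + f₀) = 351 × -947/78015 ≈ -4.3 m/s.
So the trolley is moving at 4.3 m/s away from the emitter.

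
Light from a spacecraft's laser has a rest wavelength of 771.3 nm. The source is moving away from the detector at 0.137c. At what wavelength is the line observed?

Relativistic Doppler for wavelength: λ' = λ₀ · √((1 + β)/(1 − β)).
λ' = 771.3 × √(1.1370/0.8630) = 771.3 × 1.14782 ≈ 885.3 nm.

885.3 nm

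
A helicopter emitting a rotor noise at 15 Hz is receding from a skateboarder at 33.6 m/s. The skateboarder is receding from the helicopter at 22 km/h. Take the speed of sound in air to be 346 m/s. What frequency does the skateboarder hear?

13.4 Hz

22 km/h = 6.111 m/s.
General Doppler shift: f' = f · (v − v_o)/(v + v_s).
f' = 15 × (346 − 6.111)/(346 + 33.6) = 15 × 339.89/379.6 ≈ 13.4 Hz.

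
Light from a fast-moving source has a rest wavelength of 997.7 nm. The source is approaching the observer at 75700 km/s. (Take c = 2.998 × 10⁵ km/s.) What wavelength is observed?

770.8 nm

β = v/c = 75700/299800 = 0.2525.
Relativistic Doppler for wavelength: λ' = λ₀ · √((1 − β)/(1 + β)).
λ' = 997.7 × √(0.7475/1.2525) = 997.7 × 0.77253 ≈ 770.8 nm.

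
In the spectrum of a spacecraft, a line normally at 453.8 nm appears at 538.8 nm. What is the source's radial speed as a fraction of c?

0.170c

λ'/λ₀ = 1.1873 > 1 (redshift), so the source is receding.
λ'/λ₀ = √((1 + β)/(1 − β)) for a receding source ⇒ β = (r² − 1)/(r² + 1) with r = λ'/λ₀.
β = (1.4097 − 1)/(1.4097 + 1) ≈ 0.170.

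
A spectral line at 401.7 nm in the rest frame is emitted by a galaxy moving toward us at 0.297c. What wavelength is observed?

295.7 nm

Relativistic Doppler for wavelength: λ' = λ₀ · √((1 − β)/(1 + β)).
λ' = 401.7 × √(0.7030/1.2970) = 401.7 × 0.73622 ≈ 295.7 nm.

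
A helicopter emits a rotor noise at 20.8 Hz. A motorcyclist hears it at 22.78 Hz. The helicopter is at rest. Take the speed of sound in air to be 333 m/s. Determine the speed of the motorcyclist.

f' > f, so the motorcyclist is approaching.
f' = f · (v + v_o)/v ⇒ v_o = v · |f'/f − 1|.
v_o = 333 × |22.78/20.8 − 1| = 333 × 0.09519 ≈ 32 m/s.

32 m/s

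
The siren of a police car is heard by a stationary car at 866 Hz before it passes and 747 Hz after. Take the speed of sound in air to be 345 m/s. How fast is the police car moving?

f₁/f₂ = (v + v_s)/(v − v_s), so v_s = v · (f₁ − f₂)/(f₁ + f₂).
v_s = 345 × (866 − 747)/(866 + 747) = 345 × 119/1613 ≈ 25 m/s.

25 m/s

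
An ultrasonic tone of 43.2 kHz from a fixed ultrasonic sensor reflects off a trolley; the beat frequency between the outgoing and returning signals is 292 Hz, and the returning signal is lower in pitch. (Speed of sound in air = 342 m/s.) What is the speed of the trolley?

1.16 m/s

Double Doppler shift off a moving reflector: f₂ = f₀ · (v + u)/(v − u) (u > 0 toward emitter).
Returning signal is lower, so f₂ = f₀ − Δf = 43200 − 292 = 42908 Hz.
Rearranging, u = v · (f₂ − f₀)/(f₂ + f₀) = 342 × -292/86108 ≈ -1.16 m/s.
So the trolley is moving at 1.16 m/s away from the emitter.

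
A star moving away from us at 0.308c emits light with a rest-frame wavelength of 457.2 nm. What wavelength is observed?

628.6 nm

Relativistic Doppler for wavelength: λ' = λ₀ · √((1 + β)/(1 − β)).
λ' = 457.2 × √(1.3080/0.6920) = 457.2 × 1.37484 ≈ 628.6 nm.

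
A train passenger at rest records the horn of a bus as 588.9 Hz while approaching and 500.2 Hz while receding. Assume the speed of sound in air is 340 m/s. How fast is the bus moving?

28 m/s

f₁/f₂ = (v + v_s)/(v − v_s), so v_s = v · (f₁ − f₂)/(f₁ + f₂).
v_s = 340 × (588.9 − 500.2)/(588.9 + 500.2) = 340 × 88.7/1089.1 ≈ 28 m/s.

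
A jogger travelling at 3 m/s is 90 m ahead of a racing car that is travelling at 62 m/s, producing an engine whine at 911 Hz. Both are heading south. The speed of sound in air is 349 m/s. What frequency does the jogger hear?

The jogger is ahead, so the racing car is moving toward it while the jogger is moving away from the racing car.
With source approaching and observer receding, f' = f · (v − v_o)/(v − v_s).
f' = 911 × (349 − 3)/(349 − 62) = 911 × 346/287 ≈ 1098 Hz.

1098 Hz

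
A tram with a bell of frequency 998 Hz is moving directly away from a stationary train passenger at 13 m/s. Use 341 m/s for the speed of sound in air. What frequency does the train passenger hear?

961 Hz

Moving source, stationary observer: f' = f · v/(v + v_s) since the source is receding.
f' = 998 × 341/(341 + 13) = 998 × 341/354 ≈ 961 Hz.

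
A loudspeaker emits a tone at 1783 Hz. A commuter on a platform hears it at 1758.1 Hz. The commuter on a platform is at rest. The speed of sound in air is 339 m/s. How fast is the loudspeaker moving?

4.8 m/s

f' < f, so the loudspeaker is receding.
f' = f · v/(v + v_s) ⇒ v_s = v · |1 − f/f'|.
v_s = 339 × |1 − 1783/1758.1| = 339 × 0.01416 ≈ 4.8 m/s.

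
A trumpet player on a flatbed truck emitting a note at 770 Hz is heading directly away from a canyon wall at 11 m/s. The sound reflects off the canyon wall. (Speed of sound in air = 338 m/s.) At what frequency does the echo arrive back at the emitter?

The canyon wall receives the sound from a moving source: f₁ = f₀ · v/(v + v_e) = 770 × 338/349 ≈ 746 Hz.
On the return leg the trumpet player on a flatbed truck is a moving observer: f₂ = f₁ · (v − v_e)/v = 746 × 327/338 ≈ 721 Hz.
Equivalently f₂ = f₀ · (v − v_e)/(v + v_e).

721 Hz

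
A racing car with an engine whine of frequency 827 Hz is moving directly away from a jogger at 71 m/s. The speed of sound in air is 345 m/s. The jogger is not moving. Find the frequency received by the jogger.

686 Hz

With the source moving away from a stationary observer, f' = f · v/(v + v_s).
f' = 827 × 345/(345 + 71) = 827 × 345/416 ≈ 686 Hz.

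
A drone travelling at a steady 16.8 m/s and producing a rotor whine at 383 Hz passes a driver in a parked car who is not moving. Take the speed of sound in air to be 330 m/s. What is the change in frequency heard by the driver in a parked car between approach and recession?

39.1 Hz

Approaching: f₁ = f · v/(v − v_s) = 383 × 330/313.2 ≈ 403.5 Hz.
Receding: f₂ = f · v/(v + v_s) = 383 × 330/346.8 ≈ 364.4 Hz.
Drop: f₁ − f₂ = 2f·v·v_s/(v² − v_s²) = 2 × 383 × 330 × 16.8/(330² − 16.8²) ≈ 39.1 Hz.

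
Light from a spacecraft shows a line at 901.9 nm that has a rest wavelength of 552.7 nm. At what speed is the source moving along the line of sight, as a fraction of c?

λ'/λ₀ = 1.6318 > 1 (redshift), so the source is receding.
λ'/λ₀ = √((1 + β)/(1 − β)) for a receding source ⇒ β = (r² − 1)/(r² + 1) with r = λ'/λ₀.
β = (2.6628 − 1)/(2.6628 + 1) ≈ 0.454.

0.454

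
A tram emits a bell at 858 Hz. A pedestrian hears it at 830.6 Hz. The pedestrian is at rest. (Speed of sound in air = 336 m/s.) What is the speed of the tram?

11.1 m/s

f' < f, so the tram is receding.
f' = f · v/(v + v_s) ⇒ v_s = v · |1 − f/f'|.
v_s = 336 × |1 − 858/830.6| = 336 × 0.03299 ≈ 11.1 m/s.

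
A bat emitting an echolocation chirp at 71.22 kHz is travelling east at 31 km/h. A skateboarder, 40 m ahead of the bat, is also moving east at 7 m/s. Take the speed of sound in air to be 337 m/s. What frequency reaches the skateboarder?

71.6 kHz

31 km/h = 8.611 m/s.
The skateboarder is ahead, so the bat is moving toward it while the skateboarder is moving away from the bat.
Both move, so f' = f · (v − v_o)/(v − v_s).
f' = 71.22 × (337 − 7)/(337 − 8.611) = 71.22 × 330/328.39 ≈ 71.6 kHz.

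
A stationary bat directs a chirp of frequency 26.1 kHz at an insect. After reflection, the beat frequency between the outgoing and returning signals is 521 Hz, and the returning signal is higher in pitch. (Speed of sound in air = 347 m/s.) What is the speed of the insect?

Double Doppler shift off a moving reflector: f₂ = f₀ · (v + u)/(v − u) (u > 0 toward emitter).
Returning signal is higher, so f₂ = f₀ + Δf = 26100 + 521 = 26621 Hz.
Rearranging, u = v · (f₂ − f₀)/(f₂ + f₀) = 347 × 521/52721 ≈ 3.4 m/s.
So the insect is moving at 3.4 m/s toward the emitter.

3.4 m/s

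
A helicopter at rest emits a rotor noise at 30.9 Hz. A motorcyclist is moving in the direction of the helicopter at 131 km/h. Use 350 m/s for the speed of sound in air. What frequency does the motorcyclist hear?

34.1 Hz

131 km/h = 36.39 m/s.
Only the observer moves, toward the source, so f' = f · (v + v_o)/v.
f' = 30.9 × (350 + 36.39)/350 = 30.9 × 386.39/350 ≈ 34.1 Hz.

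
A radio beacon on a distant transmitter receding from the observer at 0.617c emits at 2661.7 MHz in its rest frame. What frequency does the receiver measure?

1295.4 MHz

Relativistic Doppler for frequency: f' = f₀ · √((1 − β)/(1 + β)).
f' = 2661.7 × √(0.3830/1.6170) = 2661.7 × 0.48668 ≈ 1295.4 MHz.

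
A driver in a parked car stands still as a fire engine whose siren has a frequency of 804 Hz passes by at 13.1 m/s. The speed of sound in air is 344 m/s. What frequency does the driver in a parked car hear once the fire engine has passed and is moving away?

775 Hz

Receding: f₂ = f · v/(v + v_s) = 804 × 344/357.1 ≈ 775 Hz.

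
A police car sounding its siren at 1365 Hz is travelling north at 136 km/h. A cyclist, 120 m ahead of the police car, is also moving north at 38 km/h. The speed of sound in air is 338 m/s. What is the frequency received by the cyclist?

136 km/h = 37.78 m/s; 38 km/h = 10.56 m/s.
The cyclist is ahead, so the police car is moving toward it while the cyclist is moving away from the police car.
With source approaching and observer receding, f' = f · (v − v_o)/(v − v_s).
f' = 1365 × (338 − 10.56)/(338 − 37.78) = 1365 × 327.44/300.22 ≈ 1489 Hz.

1489 Hz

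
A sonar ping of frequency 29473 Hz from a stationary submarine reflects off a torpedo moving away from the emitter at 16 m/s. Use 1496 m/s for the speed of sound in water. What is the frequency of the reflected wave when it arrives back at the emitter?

At the torpedo (a moving observer), f₁ = f₀ · (v − u)/v = 29473 × 1480/1496 ≈ 29158 Hz.
On reflection it acts as a source moving away from the stationary detector: f₂ = f₁ · v/(v + u) = 29158 × 1496/1512 ≈ 28849 Hz.

28849 Hz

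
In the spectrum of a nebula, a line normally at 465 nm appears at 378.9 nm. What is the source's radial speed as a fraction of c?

λ'/λ₀ = 0.8148 < 1 (blueshift), so the source is approaching.
λ'/λ₀ = √((1 − β)/(1 + β)) for an approaching source ⇒ β = (1 − r²)/(1 + r²) with r = λ'/λ₀.
β = (1 − 0.6640)/(1 + 0.6640) ≈ 0.202.

0.202c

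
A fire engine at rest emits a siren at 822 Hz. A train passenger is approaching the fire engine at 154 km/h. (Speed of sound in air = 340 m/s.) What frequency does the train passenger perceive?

925 Hz

154 km/h = 42.78 m/s.
Only the observer moves, toward the source, so f' = f · (v + v_o)/v.
f' = 822 × (340 + 42.78)/340 = 822 × 382.78/340 ≈ 925 Hz.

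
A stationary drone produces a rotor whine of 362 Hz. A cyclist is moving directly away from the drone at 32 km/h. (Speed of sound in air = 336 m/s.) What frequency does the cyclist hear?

32 km/h = 8.889 m/s.
Only the observer moves, away from the source, so f' = f · (v − v_o)/v.
f' = 362 × (336 − 8.889)/336 = 362 × 327.11/336 ≈ 352 Hz.

352 Hz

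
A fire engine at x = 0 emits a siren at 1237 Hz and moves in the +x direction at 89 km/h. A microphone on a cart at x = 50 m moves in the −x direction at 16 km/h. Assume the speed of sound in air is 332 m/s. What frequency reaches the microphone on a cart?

89 km/h = 24.72 m/s; 16 km/h = 4.444 m/s.
The observer lies on the +x side, so the source is heading toward the observer and the observer is heading toward the source.
Both move, so f' = f · (v + v_o)/(v − v_s).
f' = 1237 × (332 + 4.444)/(332 − 24.72) = 1237 × 336.44/307.28 ≈ 1354 Hz.

1354 Hz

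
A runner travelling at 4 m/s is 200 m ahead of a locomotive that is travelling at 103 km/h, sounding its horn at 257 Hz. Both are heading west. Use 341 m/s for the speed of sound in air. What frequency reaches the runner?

277 Hz

103 km/h = 28.61 m/s.
The runner is ahead, so the locomotive is moving toward it while the runner is moving away from the locomotive.
Both move, so f' = f · (v − v_o)/(v − v_s).
f' = 257 × (341 − 4)/(341 − 28.61) = 257 × 337/312.39 ≈ 277 Hz.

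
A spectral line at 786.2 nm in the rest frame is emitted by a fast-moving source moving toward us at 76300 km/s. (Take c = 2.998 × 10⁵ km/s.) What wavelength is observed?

606.1 nm

β = v/c = 76300/299800 = 0.2545.
Relativistic Doppler for wavelength: λ' = λ₀ · √((1 − β)/(1 + β)).
λ' = 786.2 × √(0.7455/1.2545) = 786.2 × 0.77088 ≈ 606.1 nm.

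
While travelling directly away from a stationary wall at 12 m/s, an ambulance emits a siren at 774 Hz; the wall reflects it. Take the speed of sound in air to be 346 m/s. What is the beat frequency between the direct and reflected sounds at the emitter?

51.9 Hz

The wall receives the sound from a moving source: f₁ = f₀ · v/(v + v_e) = 774 × 346/358 ≈ 748.1 Hz.
On the return leg the ambulance is a moving observer: f₂ = f₁ · (v − v_e)/v = 748.1 × 334/346 ≈ 722.1 Hz.
Beat against the emitted tone: |f₂ − f₀| = 2v_e·f₀/(v + v_e) = 2 × 12 × 774/358 ≈ 51.9 Hz.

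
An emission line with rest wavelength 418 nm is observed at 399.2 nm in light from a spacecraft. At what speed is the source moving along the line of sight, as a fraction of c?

λ'/λ₀ = 0.9550 < 1 (blueshift), so the source is approaching.
λ'/λ₀ = √((1 − β)/(1 + β)) for an approaching source ⇒ β = (1 − r²)/(1 + r²) with r = λ'/λ₀.
β = (1 − 0.9121)/(1 + 0.9121) ≈ 0.046.

0.046c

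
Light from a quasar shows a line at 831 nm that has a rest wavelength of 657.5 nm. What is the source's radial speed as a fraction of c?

λ'/λ₀ = 1.2639 > 1 (redshift), so the source is receding.
λ'/λ₀ = √((1 + β)/(1 − β)) for a receding source ⇒ β = (r² − 1)/(r² + 1) with r = λ'/λ₀.
β = (1.5974 − 1)/(1.5974 + 1) ≈ 0.230.

0.230c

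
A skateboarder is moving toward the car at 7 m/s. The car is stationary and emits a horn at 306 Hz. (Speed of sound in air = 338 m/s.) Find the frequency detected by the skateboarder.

Moving observer, stationary source: f' = f · (v + v_o)/v.
f' = 306 × (338 + 7)/338 = 306 × 345/338 ≈ 312 Hz.

312 Hz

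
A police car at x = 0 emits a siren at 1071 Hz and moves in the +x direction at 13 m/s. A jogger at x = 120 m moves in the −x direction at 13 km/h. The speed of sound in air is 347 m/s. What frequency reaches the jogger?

1124 Hz

13 km/h = 3.611 m/s.
The observer lies on the +x side, so the source is heading toward the observer and the observer is heading toward the source.
With source approaching and observer approaching, f' = f · (v + v_o)/(v − v_s).
f' = 1071 × (347 + 3.611)/(347 − 13) = 1071 × 350.61/334 ≈ 1124 Hz.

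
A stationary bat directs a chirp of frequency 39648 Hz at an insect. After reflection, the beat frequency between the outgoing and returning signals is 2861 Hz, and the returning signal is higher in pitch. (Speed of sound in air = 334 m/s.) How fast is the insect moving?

11.6 m/s

Double Doppler shift off a moving reflector: f₂ = f₀ · (v + u)/(v − u) (u > 0 toward emitter).
Returning signal is higher, so f₂ = f₀ + Δf = 39648 + 2861 = 42509 Hz.
Rearranging, u = v · (f₂ − f₀)/(f₂ + f₀) = 334 × 2861/82157 ≈ 11.6 m/s.
So the insect is moving at 11.6 m/s toward the emitter.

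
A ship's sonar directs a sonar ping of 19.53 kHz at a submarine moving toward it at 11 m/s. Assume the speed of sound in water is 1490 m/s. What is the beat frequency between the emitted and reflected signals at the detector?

The submarine first receives the wave as a moving observer: f₁ = f₀ · (v + u)/v = 19.53 × (1490 + 11)/1490 ≈ 19.674 kHz.
The reflection then acts as a moving source: f₂ = f₁ · v/(v − u) ≈ 19.821 kHz.
Beat frequency (with f₀ = 19530 Hz): |f₂ − f₀| = 2u·f₀/(v − u) = 2 × 11 × 19530/1479 ≈ 291 Hz.

291 Hz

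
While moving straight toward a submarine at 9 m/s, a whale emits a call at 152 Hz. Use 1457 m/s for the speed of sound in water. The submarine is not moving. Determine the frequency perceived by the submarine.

153 Hz

Only the source moves, toward the listener, so f' = f · v/(v − v_s).
f' = 152 × 1457/(1457 − 9) = 152 × 1457/1448 ≈ 153 Hz.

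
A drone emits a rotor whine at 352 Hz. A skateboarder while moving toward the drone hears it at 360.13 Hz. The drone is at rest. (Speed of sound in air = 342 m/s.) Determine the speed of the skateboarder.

7.9 m/s

f' = f · (v + v_o)/v ⇒ v_o = v · |f'/f − 1|.
v_o = 342 × |360.13/352 − 1| = 342 × 0.0231 ≈ 7.9 m/s.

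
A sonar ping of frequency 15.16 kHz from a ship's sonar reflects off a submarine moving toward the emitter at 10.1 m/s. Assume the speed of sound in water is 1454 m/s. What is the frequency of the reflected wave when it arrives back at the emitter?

The submarine first receives the wave as a moving observer: f₁ = f₀ · (v + u)/v = 15.16 × (1454 + 10.1)/1454 ≈ 15.27 kHz.
The reflection then acts as a moving source: f₂ = f₁ · v/(v − u) ≈ 15.37 kHz.
Equivalently f₂ = f₀ · (v + u)/(v − u).

15.37 kHz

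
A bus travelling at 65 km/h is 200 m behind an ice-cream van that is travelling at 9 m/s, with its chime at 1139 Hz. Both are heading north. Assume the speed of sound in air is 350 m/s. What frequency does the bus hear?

1168 Hz

65 km/h = 18.06 m/s.
The bus is behind, so the ice-cream van is moving away from it while the bus is moving toward the ice-cream van.
General Doppler shift: f' = f · (v + v_o)/(v + v_s).
f' = 1139 × (350 + 18.06)/(350 + 9) = 1139 × 368.06/359 ≈ 1168 Hz.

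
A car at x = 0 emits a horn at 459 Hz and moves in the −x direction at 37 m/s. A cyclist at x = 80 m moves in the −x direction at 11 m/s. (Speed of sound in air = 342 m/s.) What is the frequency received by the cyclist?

The observer lies on the +x side, so the source is heading away from the observer and the observer is heading toward the source.
General Doppler shift: f' = f · (v + v_o)/(v + v_s).
f' = 459 × (342 + 11)/(342 + 37) = 459 × 353/379 ≈ 428 Hz.

428 Hz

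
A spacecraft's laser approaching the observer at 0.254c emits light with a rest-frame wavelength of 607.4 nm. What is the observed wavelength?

468.5 nm

Relativistic Doppler for wavelength: λ' = λ₀ · √((1 − β)/(1 + β)).
λ' = 607.4 × √(0.7460/1.2540) = 607.4 × 0.77130 ≈ 468.5 nm.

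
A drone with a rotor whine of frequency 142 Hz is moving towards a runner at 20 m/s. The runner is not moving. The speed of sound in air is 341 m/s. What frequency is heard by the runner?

151 Hz

Only the source moves, toward the listener, so f' = f · v/(v − v_s).
f' = 142 × 341/(341 − 20) = 142 × 341/321 ≈ 151 Hz.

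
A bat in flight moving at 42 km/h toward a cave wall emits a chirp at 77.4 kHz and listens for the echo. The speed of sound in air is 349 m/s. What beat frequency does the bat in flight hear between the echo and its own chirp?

5354 Hz

42 km/h = 11.67 m/s.
The cave wall receives the sound from a moving source: f₁ = f₀ · v/(v − v_e) = 77.4 × 349/337.33 ≈ 80.08 kHz.
On the return leg the bat in flight is a moving observer: f₂ = f₁ · (v + v_e)/v = 80.08 × 360.67/349 ≈ 82.75 kHz.
Beat against the emitted tone (with f₀ = 77400 Hz): |f₂ − f₀| = 2v_e·f₀/(v − v_e) = 2 × 11.67 × 77400/337.33 ≈ 5354 Hz.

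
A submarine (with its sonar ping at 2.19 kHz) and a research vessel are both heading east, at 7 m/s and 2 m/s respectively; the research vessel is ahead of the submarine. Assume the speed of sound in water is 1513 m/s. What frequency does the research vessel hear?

2.20 kHz

The research vessel is ahead, so the submarine is moving toward it while the research vessel is moving away from the submarine.
Both move, so f' = f · (v − v_o)/(v − v_s).
f' = 2.19 × (1513 − 2)/(1513 − 7) = 2.19 × 1511/1506 ≈ 2.20 kHz.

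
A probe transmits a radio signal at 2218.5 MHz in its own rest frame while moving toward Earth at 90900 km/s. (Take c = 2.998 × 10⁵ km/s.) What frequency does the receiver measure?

3034.0 MHz

β = v/c = 90900/299800 = 0.3032.
Relativistic Doppler for frequency: f' = f₀ · √((1 + β)/(1 − β)).
f' = 2218.5 × √(1.3032/0.6968) = 2218.5 × 1.36758 ≈ 3034.0 MHz.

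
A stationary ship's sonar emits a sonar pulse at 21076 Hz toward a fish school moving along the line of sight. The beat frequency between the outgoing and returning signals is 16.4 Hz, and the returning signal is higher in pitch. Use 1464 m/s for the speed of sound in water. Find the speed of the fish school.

Double Doppler shift off a moving reflector: f₂ = f₀ · (v + u)/(v − u) (u > 0 toward emitter).
Returning signal is higher, so f₂ = f₀ + Δf = 21076 + 16.4 = 21092.4 Hz.
Rearranging, u = v · (f₂ − f₀)/(f₂ + f₀) = 1464 × 16.4/42168.4 ≈ 0.57 m/s.
So the fish school is moving at 0.57 m/s toward the emitter.

0.57 m/s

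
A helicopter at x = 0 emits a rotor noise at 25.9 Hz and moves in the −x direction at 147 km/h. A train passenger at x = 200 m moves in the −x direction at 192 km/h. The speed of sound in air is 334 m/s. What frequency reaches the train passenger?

26.8 Hz

147 km/h = 40.83 m/s; 192 km/h = 53.33 m/s.
The observer lies on the +x side, so the source is heading away from the observer and the observer is heading toward the source.
With source receding and observer approaching, f' = f · (v + v_o)/(v + v_s).
f' = 25.9 × (334 + 53.33)/(334 + 40.83) = 25.9 × 387.33/374.83 ≈ 26.8 Hz.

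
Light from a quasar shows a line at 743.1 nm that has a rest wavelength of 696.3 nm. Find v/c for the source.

λ'/λ₀ = 1.0672 > 1 (redshift), so the source is receding.
λ'/λ₀ = √((1 + β)/(1 − β)) for a receding source ⇒ β = (r² − 1)/(r² + 1) with r = λ'/λ₀.
β = (1.1389 − 1)/(1.1389 + 1) ≈ 0.065.

0.065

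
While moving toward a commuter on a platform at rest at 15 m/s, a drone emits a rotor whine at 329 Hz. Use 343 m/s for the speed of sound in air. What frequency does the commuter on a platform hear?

Moving source, stationary observer: f' = f · v/(v − v_s) since the source is approaching.
f' = 329 × 343/(343 − 15) = 329 × 343/328 ≈ 344 Hz.

344 Hz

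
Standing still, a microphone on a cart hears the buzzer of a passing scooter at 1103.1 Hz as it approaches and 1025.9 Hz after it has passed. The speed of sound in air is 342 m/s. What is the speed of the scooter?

12.4 m/s

f₁/f₂ = (v + v_s)/(v − v_s), so v_s = v · (f₁ − f₂)/(f₁ + f₂).
v_s = 342 × (1103.1 − 1025.9)/(1103.1 + 1025.9) = 342 × 77.2/2129.0 ≈ 12.4 m/s.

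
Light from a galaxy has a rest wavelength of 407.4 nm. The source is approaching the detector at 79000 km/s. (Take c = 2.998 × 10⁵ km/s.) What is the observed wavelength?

311.0 nm

β = v/c = 79000/299800 = 0.2635.
Relativistic Doppler for wavelength: λ' = λ₀ · √((1 − β)/(1 + β)).
λ' = 407.4 × √(0.7365/1.2635) = 407.4 × 0.76347 ≈ 311.0 nm.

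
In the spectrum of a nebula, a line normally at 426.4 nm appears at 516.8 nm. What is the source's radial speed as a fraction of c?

0.190c

λ'/λ₀ = 1.2120 > 1 (redshift), so the source is receding.
λ'/λ₀ = √((1 + β)/(1 − β)) for a receding source ⇒ β = (r² − 1)/(r² + 1) with r = λ'/λ₀.
β = (1.4690 − 1)/(1.4690 + 1) ≈ 0.190.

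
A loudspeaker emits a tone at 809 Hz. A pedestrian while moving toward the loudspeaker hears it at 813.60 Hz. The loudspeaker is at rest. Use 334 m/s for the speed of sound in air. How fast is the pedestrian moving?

f' = f · (v + v_o)/v ⇒ v_o = v · |f'/f − 1|.
v_o = 334 × |813.60/809 − 1| = 334 × 0.005686 ≈ 1.90 m/s.

1.90 m/s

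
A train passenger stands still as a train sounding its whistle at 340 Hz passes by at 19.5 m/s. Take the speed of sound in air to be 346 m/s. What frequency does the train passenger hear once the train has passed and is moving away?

Receding: f₂ = f · v/(v + v_s) = 340 × 346/365.5 ≈ 322 Hz.

322 Hz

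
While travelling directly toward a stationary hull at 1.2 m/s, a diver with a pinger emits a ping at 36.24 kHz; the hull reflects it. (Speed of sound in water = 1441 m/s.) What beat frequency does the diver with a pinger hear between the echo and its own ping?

The hull receives the sound from a moving source: f₁ = f₀ · v/(v − v_e) = 36.24 × 1441/1439.8 ≈ 36.2702 kHz.
On the return leg the diver with a pinger is a moving observer: f₂ = f₁ · (v + v_e)/v = 36.2702 × 1442.2/1441 ≈ 36.3004 kHz.
Beat against the emitted tone (with f₀ = 36240 Hz): |f₂ − f₀| = 2v_e·f₀/(v − v_e) = 2 × 1.2 × 36240/1439.8 ≈ 60 Hz.

60 Hz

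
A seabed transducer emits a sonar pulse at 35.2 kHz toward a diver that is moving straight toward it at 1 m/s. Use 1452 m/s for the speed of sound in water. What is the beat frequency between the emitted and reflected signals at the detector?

At the diver (a moving observer), f₁ = f₀ · (v + u)/v = 35.2 × 1453/1452 ≈ 35.2242 kHz.
The reflection then acts as a moving source: f₂ = f₁ · v/(v − u) ≈ 35.2485 kHz.
Equivalently f₂ = f₀ · (v + u)/(v − u).
Beat frequency (with f₀ = 35200 Hz): |f₂ − f₀| = 2u·f₀/(v − u) = 2 × 1 × 35200/1451 ≈ 48.5 Hz.

48.5 Hz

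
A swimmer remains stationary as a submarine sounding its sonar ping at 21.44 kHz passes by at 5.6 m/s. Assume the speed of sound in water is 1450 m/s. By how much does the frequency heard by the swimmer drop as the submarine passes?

Approaching: f₁ = f · v/(v − v_s) = 21.44 × 1450/1444.4 ≈ 21.523 kHz.
Receding: f₂ = f · v/(v + v_s) = 21.44 × 1450/1455.6 ≈ 21.358 kHz.
Drop: f₁ − f₂ = 2f·v·v_s/(v² − v_s²) = 2 × 21.44 × 1450 × 5.6/(1450² − 5.6²) ≈ 0.166 kHz.

0.166 kHz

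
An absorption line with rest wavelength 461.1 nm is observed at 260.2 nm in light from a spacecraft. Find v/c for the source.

0.517

λ'/λ₀ = 0.5643 < 1 (blueshift), so the source is approaching.
λ'/λ₀ = √((1 − β)/(1 + β)) for an approaching source ⇒ β = (1 − r²)/(1 + r²) with r = λ'/λ₀.
β = (1 − 0.3184)/(1 + 0.3184) ≈ 0.517.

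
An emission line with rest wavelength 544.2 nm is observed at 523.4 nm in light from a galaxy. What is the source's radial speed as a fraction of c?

λ'/λ₀ = 0.9618 < 1 (blueshift), so the source is approaching.
λ'/λ₀ = √((1 − β)/(1 + β)) for an approaching source ⇒ β = (1 − r²)/(1 + r²) with r = λ'/λ₀.
β = (1 − 0.9250)/(1 + 0.9250) ≈ 0.039.

0.039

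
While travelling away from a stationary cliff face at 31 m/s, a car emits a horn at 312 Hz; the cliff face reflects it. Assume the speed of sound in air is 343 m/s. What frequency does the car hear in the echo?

260 Hz

The cliff face receives the sound from a moving source: f₁ = f₀ · v/(v + v_e) = 312 × 343/374 ≈ 286 Hz.
On the return leg the car is a moving observer: f₂ = f₁ · (v − v_e)/v = 286 × 312/343 ≈ 260 Hz.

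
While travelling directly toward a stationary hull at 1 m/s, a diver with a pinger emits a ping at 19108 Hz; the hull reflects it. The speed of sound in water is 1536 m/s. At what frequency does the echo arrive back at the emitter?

The hull receives the sound from a moving source: f₁ = f₀ · v/(v − v_e) = 19108 × 1536/1535 ≈ 19120 Hz.
On the return leg the diver with a pinger is a moving observer: f₂ = f₁ · (v + v_e)/v = 19120 × 1537/1536 ≈ 19133 Hz.
Equivalently f₂ = f₀ · (v + v_e)/(v − v_e).

19133 Hz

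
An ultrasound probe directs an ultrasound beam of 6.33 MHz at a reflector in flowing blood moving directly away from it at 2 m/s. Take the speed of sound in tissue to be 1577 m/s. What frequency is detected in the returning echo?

The reflector in flowing blood first receives the wave as a moving observer: f₁ = f₀ · (v − u)/v = 6.33 × (1577 − 2)/1577 ≈ 6.322 MHz.
The reflection then acts as a moving source: f₂ = f₁ · v/(v + u) ≈ 6.314 MHz.
Equivalently f₂ = f₀ · (v − u)/(v + u).

6.314 MHz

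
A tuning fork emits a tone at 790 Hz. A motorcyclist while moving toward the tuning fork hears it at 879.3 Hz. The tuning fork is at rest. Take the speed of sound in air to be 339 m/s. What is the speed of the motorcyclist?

38 m/s

f' = f · (v + v_o)/v ⇒ v_o = v · |f'/f − 1|.
v_o = 339 × |879.3/790 − 1| = 339 × 0.113 ≈ 38 m/s.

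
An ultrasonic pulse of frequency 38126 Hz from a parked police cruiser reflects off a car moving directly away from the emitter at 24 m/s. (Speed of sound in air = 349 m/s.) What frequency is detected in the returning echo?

At the car (a moving observer), f₁ = f₀ · (v − u)/v = 38126 × 325/349 ≈ 35504 Hz.
The reflection then acts as a moving source: f₂ = f₁ · v/(v + u) ≈ 33220 Hz.

33220 Hz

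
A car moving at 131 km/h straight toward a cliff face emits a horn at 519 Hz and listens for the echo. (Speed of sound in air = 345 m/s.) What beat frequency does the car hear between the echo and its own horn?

122 Hz

131 km/h = 36.39 m/s.
The cliff face receives the sound from a moving source: f₁ = f₀ · v/(v − v_e) = 519 × 345/308.61 ≈ 580.2 Hz.
On the return leg the car is a moving observer: f₂ = f₁ · (v + v_e)/v = 580.2 × 381.39/345 ≈ 641.4 Hz.
Beat against the emitted tone: |f₂ − f₀| = 2v_e·f₀/(v − v_e) = 2 × 36.39 × 519/308.61 ≈ 122 Hz.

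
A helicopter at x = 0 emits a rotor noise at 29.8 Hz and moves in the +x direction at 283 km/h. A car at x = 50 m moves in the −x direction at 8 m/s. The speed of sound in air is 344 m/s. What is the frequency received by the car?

283 km/h = 78.61 m/s.
The observer lies on the +x side, so the source is heading toward the observer and the observer is heading toward the source.
Both move, so f' = f · (v + v_o)/(v − v_s).
f' = 29.8 × (344 + 8)/(344 − 78.61) = 29.8 × 352/265.39 ≈ 39.5 Hz.

39.5 Hz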